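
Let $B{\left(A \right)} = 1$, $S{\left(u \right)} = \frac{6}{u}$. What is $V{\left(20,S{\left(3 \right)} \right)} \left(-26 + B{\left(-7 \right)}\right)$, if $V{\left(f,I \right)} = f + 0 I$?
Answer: $-500$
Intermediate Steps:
$V{\left(f,I \right)} = f$ ($V{\left(f,I \right)} = f + 0 = f$)
$V{\left(20,S{\left(3 \right)} \right)} \left(-26 + B{\left(-7 \right)}\right) = 20 \left(-26 + 1\right) = 20 \left(-25\right) = -500$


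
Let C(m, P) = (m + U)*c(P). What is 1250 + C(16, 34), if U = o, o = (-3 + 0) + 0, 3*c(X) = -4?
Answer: 3698/3 ≈ 1232.7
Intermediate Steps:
c(X) = -4/3 (c(X) = (⅓)*(-4) = -4/3)
o = -3 (o = -3 + 0 = -3)
U = -3
C(m, P) = 4 - 4*m/3 (C(m, P) = (m - 3)*(-4/3) = (-3 + m)*(-4/3) = 4 - 4*m/3)
1250 + C(16, 34) = 1250 + (4 - 4/3*16) = 1250 + (4 - 64/3) = 1250 - 52/3 = 3698/3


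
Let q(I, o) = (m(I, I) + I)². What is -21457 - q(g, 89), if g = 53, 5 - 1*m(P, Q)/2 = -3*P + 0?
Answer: -166618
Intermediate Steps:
m(P, Q) = 10 + 6*P (m(P, Q) = 10 - 2*(-3*P + 0) = 10 - (-6)*P = 10 + 6*P)
q(I, o) = (10 + 7*I)² (q(I, o) = ((10 + 6*I) + I)² = (10 + 7*I)²)
-21457 - q(g, 89) = -21457 - (10 + 7*53)² = -21457 - (10 + 371)² = -21457 - 1*381² = -21457 - 1*145161 = -21457 - 145161 = -166618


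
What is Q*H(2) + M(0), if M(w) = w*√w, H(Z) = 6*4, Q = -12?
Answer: -288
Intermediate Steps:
H(Z) = 24
M(w) = w^(3/2)
Q*H(2) + M(0) = -12*24 + 0^(3/2) = -288 + 0 = -288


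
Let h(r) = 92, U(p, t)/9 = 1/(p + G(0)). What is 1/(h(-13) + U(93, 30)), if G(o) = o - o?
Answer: 31/2855 ≈ 0.010858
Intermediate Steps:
G(o) = 0
U(p, t) = 9/p (U(p, t) = 9/(p + 0) = 9/p)
1/(h(-13) + U(93, 30)) = 1/(92 + 9/93) = 1/(92 + 9*(1/93)) = 1/(92 + 3/31) = 1/(2855/31) = 31/2855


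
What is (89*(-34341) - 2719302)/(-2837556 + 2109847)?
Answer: 5775651/727709 ≈ 7.9368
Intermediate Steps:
(89*(-34341) - 2719302)/(-2837556 + 2109847) = (-3056349 - 2719302)/(-727709) = -5775651*(-1/727709) = 5775651/727709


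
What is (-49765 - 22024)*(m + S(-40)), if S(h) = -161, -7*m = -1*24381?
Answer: -238483058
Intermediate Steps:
m = 3483 (m = -(-1)*24381/7 = -⅐*(-24381) = 3483)
(-49765 - 22024)*(m + S(-40)) = (-49765 - 22024)*(3483 - 161) = -71789*3322 = -238483058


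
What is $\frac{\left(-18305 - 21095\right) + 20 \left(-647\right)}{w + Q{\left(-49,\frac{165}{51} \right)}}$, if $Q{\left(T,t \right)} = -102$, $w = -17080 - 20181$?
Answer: $\frac{52340}{37363} \approx 1.4009$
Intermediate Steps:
$w = -37261$ ($w = -17080 - 20181 = -37261$)
$\frac{\left(-18305 - 21095\right) + 20 \left(-647\right)}{w + Q{\left(-49,\frac{165}{51} \right)}} = \frac{\left(-18305 - 21095\right) + 20 \left(-647\right)}{-37261 - 102} = \frac{-39400 - 12940}{-37363} = \left(-52340\right) \left(- \frac{1}{37363}\right) = \frac{52340}{37363}$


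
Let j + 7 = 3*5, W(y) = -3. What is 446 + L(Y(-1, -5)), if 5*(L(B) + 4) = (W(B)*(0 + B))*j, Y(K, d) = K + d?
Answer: 2354/5 ≈ 470.80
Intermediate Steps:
j = 8 (j = -7 + 3*5 = -7 + 15 = 8)
L(B) = -4 - 24*B/5 (L(B) = -4 + (-3*(0 + B)*8)/5 = -4 + (-3*B*8)/5 = -4 + (-24*B)/5 = -4 - 24*B/5)
446 + L(Y(-1, -5)) = 446 + (-4 - 24*(-1 - 5)/5) = 446 + (-4 - 24/5*(-6)) = 446 + (-4 + 144/5) = 446 + 124/5 = 2354/5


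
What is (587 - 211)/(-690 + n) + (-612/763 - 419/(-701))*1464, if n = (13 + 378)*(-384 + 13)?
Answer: -23325777215648/77956817113 ≈ -299.21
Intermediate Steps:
n = -145061 (n = 391*(-371) = -145061)
(587 - 211)/(-690 + n) + (-612/763 - 419/(-701))*1464 = (587 - 211)/(-690 - 145061) + (-612/763 - 419/(-701))*1464 = 376/(-145751) + (-612*1/763 - 419*(-1/701))*1464 = 376*(-1/145751) + (-612/763 + 419/701)*1464 = -376/145751 - 109315/534863*1464 = -376/145751 - 160037160/534863 = -23325777215648/77956817113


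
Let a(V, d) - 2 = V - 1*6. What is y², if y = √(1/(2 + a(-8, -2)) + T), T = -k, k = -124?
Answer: 1239/10 ≈ 123.90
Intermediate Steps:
a(V, d) = -4 + V (a(V, d) = 2 + (V - 1*6) = 2 + (V - 6) = 2 + (-6 + V) = -4 + V)
T = 124 (T = -1*(-124) = 124)
y = √12390/10 (y = √(1/(2 + (-4 - 8)) + 124) = √(1/(2 - 12) + 124) = √(1/(-10) + 124) = √(-⅒ + 124) = √(1239/10) = √12390/10 ≈ 11.131)
y² = (√12390/10)² = 1239/10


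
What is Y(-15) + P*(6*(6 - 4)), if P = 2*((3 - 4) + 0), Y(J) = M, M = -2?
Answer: -26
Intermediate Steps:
Y(J) = -2
P = -2 (P = 2*(-1 + 0) = 2*(-1) = -2)
Y(-15) + P*(6*(6 - 4)) = -2 - 12*(6 - 4) = -2 - 12*2 = -2 - 2*12 = -2 - 24 = -26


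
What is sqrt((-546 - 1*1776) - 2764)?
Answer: I*sqrt(5086) ≈ 71.316*I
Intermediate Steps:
sqrt((-546 - 1*1776) - 2764) = sqrt((-546 - 1776) - 2764) = sqrt(-2322 - 2764) = sqrt(-5086) = I*sqrt(5086)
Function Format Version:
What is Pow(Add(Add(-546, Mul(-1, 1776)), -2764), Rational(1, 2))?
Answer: Mul(I, Pow(5086, Rational(1, 2))) ≈ Mul(71.316, I)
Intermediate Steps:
Pow(Add(Add(-546, Mul(-1, 1776)), -2764), Rational(1, 2)) = Pow(Add(Add(-546, -1776), -2764), Rational(1, 2)) = Pow(Add(-2322, -2764), Rational(1, 2)) = Pow(-5086, Rational(1, 2)) = Mul(I, Pow(5086, Rational(1, 2)))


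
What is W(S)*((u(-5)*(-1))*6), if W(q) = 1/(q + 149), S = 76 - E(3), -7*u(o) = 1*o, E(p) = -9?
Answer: -5/273 ≈ -0.018315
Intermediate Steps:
u(o) = -o/7
S = 85 (S = 76 - 1*(-9) = 76 + 9 = 85)
W(q) = 1/(149 + q)
W(S)*((u(-5)*(-1))*6) = ((-⅐*(-5)*(-1))*6)/(149 + 85) = (((5/7)*(-1))*6)/234 = (-5/7*6)/234 = (1/234)*(-30/7) = -5/273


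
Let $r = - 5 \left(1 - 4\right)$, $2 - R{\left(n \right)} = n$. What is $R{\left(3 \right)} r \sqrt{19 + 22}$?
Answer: $- 15 \sqrt{41} \approx -96.047$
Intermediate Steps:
$R{\left(n \right)} = 2 - n$
$r = 15$ ($r = \left(-5\right) \left(-3\right) = 15$)
$R{\left(3 \right)} r \sqrt{19 + 22} = \left(2 - 3\right) 15 \sqrt{19 + 22} = \left(2 - 3\right) 15 \sqrt{41} = \left(-1\right) 15 \sqrt{41} = - 15 \sqrt{41}$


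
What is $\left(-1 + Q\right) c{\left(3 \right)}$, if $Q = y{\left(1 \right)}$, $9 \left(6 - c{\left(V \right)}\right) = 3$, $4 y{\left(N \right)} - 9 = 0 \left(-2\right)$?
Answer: $\frac{85}{12} \approx 7.0833$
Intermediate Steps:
$y{\left(N \right)} = \frac{9}{4}$ ($y{\left(N \right)} = \frac{9}{4} + \frac{0 \left(-2\right)}{4} = \frac{9}{4} + \frac{1}{4} \cdot 0 = \frac{9}{4} + 0 = \frac{9}{4}$)
$c{\left(V \right)} = \frac{17}{3}$ ($c{\left(V \right)} = 6 - \frac{1}{3} = \frac{17}{3}$)
$Q = \frac{9}{4} \approx 2.25$
$\left(-1 + Q\right) c{\left(3 \right)} = \left(-1 + \frac{9}{4}\right) \frac{17}{3} = \frac{5}{4} \cdot \frac{17}{3} = \frac{85}{12}$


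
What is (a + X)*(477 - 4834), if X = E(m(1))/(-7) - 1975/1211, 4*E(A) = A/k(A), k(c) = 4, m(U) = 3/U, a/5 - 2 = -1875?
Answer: 790744780163/19376 ≈ 4.0810e+7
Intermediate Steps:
a = -9365 (a = 10 + 5*(-1875) = 10 - 9375 = -9365)
E(A) = A/16 (E(A) = (A/4)/4 = A/16)
X = -32119/19376 (X = ((3/1)/16)/(-7) - 1975/1211 = ((3*1)/16)*(-⅐) - 1975*1/1211 = ((1/16)*3)*(-⅐) - 1975/1211 = (3/16)*(-⅐) - 1975/1211 = -3/112 - 1975/1211 = -32119/19376 ≈ -1.6577)
(a + X)*(477 - 4834) = (-9365 - 32119/19376)*(477 - 4834) = -181488359/19376*(-4357) = 790744780163/19376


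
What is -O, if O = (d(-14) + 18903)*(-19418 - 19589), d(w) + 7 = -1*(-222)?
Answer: 745735826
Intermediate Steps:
d(w) = 215 (d(w) = -7 - 1*(-222) = -7 + 222 = 215)
O = -745735826 (O = (215 + 18903)*(-19418 - 19589) = 19118*(-39007) = -745735826)
-O = -1*(-745735826) = 745735826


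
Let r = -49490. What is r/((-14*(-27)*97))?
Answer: -3535/2619 ≈ -1.3498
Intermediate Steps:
r/((-14*(-27)*97)) = -49490/(-14*(-27)*97) = -49490/(378*97) = -49490/36666 = -49490*1/36666 = -3535/2619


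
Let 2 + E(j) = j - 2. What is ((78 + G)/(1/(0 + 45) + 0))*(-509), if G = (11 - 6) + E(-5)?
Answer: -1694970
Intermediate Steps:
E(j) = -4 + j (E(j) = -2 + (j - 2) = -2 + (-2 + j) = -4 + j)
G = -4 (G = (11 - 6) + (-4 - 5) = 5 - 9 = -4)
((78 + G)/(1/(0 + 45) + 0))*(-509) = ((78 - 4)/(1/(0 + 45) + 0))*(-509) = (74/(1/45 + 0))*(-509) = (74/(1/45))*(-509) = (74*45)*(-509) = 3330*(-509) = -1694970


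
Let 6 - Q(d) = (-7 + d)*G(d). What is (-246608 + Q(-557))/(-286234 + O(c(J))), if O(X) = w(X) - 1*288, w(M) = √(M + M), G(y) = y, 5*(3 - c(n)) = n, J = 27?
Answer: 200834014375/102618570611 + 280375*I*√30/102618570611 ≈ 1.9571 + 1.4965e-5*I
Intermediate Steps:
c(n) = 3 - n/5
w(M) = √2*√M (w(M) = √(2*M) = √2*√M)
Q(d) = 6 - d*(-7 + d) (Q(d) = 6 - (-7 + d)*d = 6 - d*(-7 + d))
O(X) = -288 + √2*√X (O(X) = √2*√X - 1*288 = √2*√X - 288 = -288 + √2*√X)
(-246608 + Q(-557))/(-286234 + O(c(J))) = (-246608 + (6 - 1*(-557)² + 7*(-557)))/(-286234 + (-288 + √2*√(3 - ⅕*27))) = (-246608 + (6 - 1*310249 - 3899))/(-286234 + (-288 + √2*√(3 - 27/5))) = (-246608 + (6 - 310249 - 3899))/(-286234 + (-288 + √2*√(-12/5))) = (-246608 - 314142)/(-286234 + (-288 + √2*(2*I*√15/5))) = -560750/(-286234 + (-288 + 2*I*√30/5)) = -560750/(-286522 + 2*I*√30/5)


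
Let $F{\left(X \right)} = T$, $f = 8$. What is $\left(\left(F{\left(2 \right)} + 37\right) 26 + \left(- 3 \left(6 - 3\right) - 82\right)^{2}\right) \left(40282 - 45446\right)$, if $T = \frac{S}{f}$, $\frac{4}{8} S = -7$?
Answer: $-47495890$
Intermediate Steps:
$S = -14$ ($S = 2 \left(-7\right) = -14$)
$T = - \frac{7}{4}$ ($T = - \frac{14}{8} = \left(-14\right) \frac{1}{8} = - \frac{7}{4} \approx -1.75$)
$F{\left(X \right)} = - \frac{7}{4}$
$\left(\left(F{\left(2 \right)} + 37\right) 26 + \left(- 3 \left(6 - 3\right) - 82\right)^{2}\right) \left(40282 - 45446\right) = \left(\left(- \frac{7}{4} + 37\right) 26 + \left(- 3 \left(6 - 3\right) - 82\right)^{2}\right) \left(40282 - 45446\right) = \left(\frac{141}{4} \cdot 26 + \left(\left(-3\right) 3 - 82\right)^{2}\right) \left(-5164\right) = \left(\frac{1833}{2} + \left(-9 - 82\right)^{2}\right) \left(-5164\right) = \left(\frac{1833}{2} + \left(-91\right)^{2}\right) \left(-5164\right) = \left(\frac{1833}{2} + 8281\right) \left(-5164\right) = \frac{18395}{2} \left(-5164\right) = -47495890$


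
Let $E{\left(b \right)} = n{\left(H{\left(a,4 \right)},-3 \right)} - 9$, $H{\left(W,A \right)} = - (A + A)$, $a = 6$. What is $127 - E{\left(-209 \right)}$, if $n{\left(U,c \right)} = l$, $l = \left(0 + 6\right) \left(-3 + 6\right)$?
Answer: $118$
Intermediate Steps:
$H{\left(W,A \right)} = - 2 A$
$l = 18$ ($l = 6 \cdot 3 = 18$)
$n{\left(U,c \right)} = 18$
$E{\left(b \right)} = 9$ ($E{\left(b \right)} = 18 - 9 = 9$)
$127 - E{\left(-209 \right)} = 127 - 9 = 118$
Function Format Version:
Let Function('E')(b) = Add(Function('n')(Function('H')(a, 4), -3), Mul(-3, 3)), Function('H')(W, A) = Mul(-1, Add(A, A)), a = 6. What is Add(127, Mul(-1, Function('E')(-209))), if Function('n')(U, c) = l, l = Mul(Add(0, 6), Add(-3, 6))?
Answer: 118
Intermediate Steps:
Function('H')(W, A) = Mul(-2, A) (Function('H')(W, A) = Mul(-1, Mul(2, A)) = Mul(-2, A))
l = 18 (l = Mul(6, 3) = 18)
Function('n')(U, c) = 18
Function('E')(b) = 9 (Function('E')(b) = Add(18, Mul(-3, 3)) = Add(18, -9) = 9)
Add(127, Mul(-1, Function('E')(-209))) = Add(127, Mul(-1, 9)) = Add(127, -9) = 118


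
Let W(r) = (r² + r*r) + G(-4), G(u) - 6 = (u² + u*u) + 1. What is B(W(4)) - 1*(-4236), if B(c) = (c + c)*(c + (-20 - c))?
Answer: 1396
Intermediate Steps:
G(u) = 7 + 2*u² (G(u) = 6 + ((u² + u*u) + 1) = 6 + ((u² + u²) + 1) = 6 + (2*u² + 1) = 6 + (1 + 2*u²) = 7 + 2*u²)
W(r) = 39 + 2*r² (W(r) = (r² + r*r) + (7 + 2*(-4)²) = (r² + r²) + (7 + 2*16) = 2*r² + (7 + 32) = 2*r² + 39 = 39 + 2*r²)
B(c) = -40*c (B(c) = (2*c)*(-20) = -40*c)
B(W(4)) - 1*(-4236) = -40*(39 + 2*4²) - 1*(-4236) = -40*(39 + 2*16) + 4236 = -40*(39 + 32) + 4236 = -40*71 + 4236 = -2840 + 4236 = 1396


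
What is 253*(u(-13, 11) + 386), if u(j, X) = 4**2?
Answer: 101706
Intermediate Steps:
u(j, X) = 16
253*(u(-13, 11) + 386) = 253*(16 + 386) = 253*402 = 101706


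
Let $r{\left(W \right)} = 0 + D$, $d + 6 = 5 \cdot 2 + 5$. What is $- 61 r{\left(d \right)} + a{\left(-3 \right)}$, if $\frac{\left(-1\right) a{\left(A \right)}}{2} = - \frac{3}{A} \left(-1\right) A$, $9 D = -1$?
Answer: $\frac{7}{9} \approx 0.77778$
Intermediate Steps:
$D = - \frac{1}{9}$ ($D = \frac{1}{9} \left(-1\right) = - \frac{1}{9} \approx -0.11111$)
$a{\left(A \right)} = -6$ ($a{\left(A \right)} = - 2 - \frac{3}{A} \left(-1\right) A = - 2 \frac{3}{A} A = \left(-2\right) 3 = -6$)
$d = 9$ ($d = -6 + \left(5 \cdot 2 + 5\right) = -6 + \left(10 + 5\right) = -6 + 15 = 9$)
$r{\left(W \right)} = - \frac{1}{9}$ ($r{\left(W \right)} = 0 - \frac{1}{9} = - \frac{1}{9}$)
$- 61 r{\left(d \right)} + a{\left(-3 \right)} = \left(-61\right) \left(- \frac{1}{9}\right) - 6 = \frac{61}{9} - 6 = \frac{7}{9}$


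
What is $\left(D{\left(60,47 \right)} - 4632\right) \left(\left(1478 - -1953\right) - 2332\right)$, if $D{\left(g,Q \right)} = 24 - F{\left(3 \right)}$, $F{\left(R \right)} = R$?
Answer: $-5067489$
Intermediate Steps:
$D{\left(g,Q \right)} = 21$ ($D{\left(g,Q \right)} = 24 - 3 = 21$)
$\left(D{\left(60,47 \right)} - 4632\right) \left(\left(1478 - -1953\right) - 2332\right) = \left(21 - 4632\right) \left(\left(1478 - -1953\right) - 2332\right) = - 4611 \left(\left(1478 + 1953\right) - 2332\right) = - 4611 \left(3431 - 2332\right) = \left(-4611\right) 1099 = -5067489$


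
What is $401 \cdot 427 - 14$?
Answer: $171213$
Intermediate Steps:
$401 \cdot 427 - 14 = 171227 + \left(-198 + 184\right) = 171227 - 14 = 171213$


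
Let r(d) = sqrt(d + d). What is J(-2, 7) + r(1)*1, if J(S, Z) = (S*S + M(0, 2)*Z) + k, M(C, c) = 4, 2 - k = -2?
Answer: 36 + sqrt(2) ≈ 37.414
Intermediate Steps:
k = 4 (k = 2 - 1*(-2) = 2 + 2 = 4)
J(S, Z) = 4 + S**2 + 4*Z (J(S, Z) = (S*S + 4*Z) + 4 = (S**2 + 4*Z) + 4 = 4 + S**2 + 4*Z)
r(d) = sqrt(2)*sqrt(d) (r(d) = sqrt(2*d) = sqrt(2)*sqrt(d))
J(-2, 7) + r(1)*1 = (4 + (-2)**2 + 4*7) + (sqrt(2)*sqrt(1))*1 = (4 + 4 + 28) + (sqrt(2)*1)*1 = 36 + sqrt(2)*1 = 36 + sqrt(2)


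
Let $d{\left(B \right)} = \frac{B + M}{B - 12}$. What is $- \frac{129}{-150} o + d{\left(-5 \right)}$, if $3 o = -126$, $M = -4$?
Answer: $- \frac{15126}{425} \approx -35.591$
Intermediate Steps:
$d{\left(B \right)} = \frac{-4 + B}{-12 + B}$ ($d{\left(B \right)} = \frac{B - 4}{B - 12} = \frac{-4 + B}{-12 + B}$)
$o = -42$ ($o = \frac{1}{3} \left(-126\right) = -42$)
$- \frac{129}{-150} o + d{\left(-5 \right)} = - \frac{129}{-150} \left(-42\right) + \frac{-4 - 5}{-12 - 5} = \left(-129\right) \left(- \frac{1}{150}\right) \left(-42\right) + \frac{1}{-17} \left(-9\right) = \frac{43}{50} \left(-42\right) - - \frac{9}{17} = - \frac{903}{25} + \frac{9}{17} = - \frac{15126}{425}$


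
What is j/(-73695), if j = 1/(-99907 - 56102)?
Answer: 1/11497083255 ≈ 8.6979e-11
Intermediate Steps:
j = -1/156009 (j = 1/(-156009) = -1/156009 ≈ -6.4099e-6)
j/(-73695) = -1/156009/(-73695) = -1/156009*(-1/73695) = 1/11497083255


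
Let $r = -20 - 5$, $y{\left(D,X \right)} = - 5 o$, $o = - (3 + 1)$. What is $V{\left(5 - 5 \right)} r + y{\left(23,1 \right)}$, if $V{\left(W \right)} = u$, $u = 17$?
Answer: $-405$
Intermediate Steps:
$o = -4$ ($o = \left(-1\right) 4 = -4$)
$y{\left(D,X \right)} = 20$ ($y{\left(D,X \right)} = \left(-5\right) \left(-4\right) = 20$)
$V{\left(W \right)} = 17$
$r = -25$
$V{\left(5 - 5 \right)} r + y{\left(23,1 \right)} = 17 \left(-25\right) + 20 = -425 + 20 = -405$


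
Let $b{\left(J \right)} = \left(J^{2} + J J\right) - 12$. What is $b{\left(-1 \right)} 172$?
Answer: $-1720$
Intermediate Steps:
$b{\left(J \right)} = -12 + 2 J^{2}$ ($b{\left(J \right)} = \left(J^{2} + J^{2}\right) - 12 = 2 J^{2} - 12 = -12 + 2 J^{2}$)
$b{\left(-1 \right)} 172 = \left(-12 + 2 \left(-1\right)^{2}\right) 172 = \left(-12 + 2 \cdot 1\right) 172 = \left(-12 + 2\right) 172 = \left(-10\right) 172 = -1720$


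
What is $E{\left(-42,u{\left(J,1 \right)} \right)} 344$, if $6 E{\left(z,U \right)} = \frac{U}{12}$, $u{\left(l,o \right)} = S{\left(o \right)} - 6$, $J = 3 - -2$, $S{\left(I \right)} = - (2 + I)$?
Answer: $-43$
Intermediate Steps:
$S{\left(I \right)} = -2 - I$
$J = 5$ ($J = 3 + 2 = 5$)
$u{\left(l,o \right)} = -8 - o$ ($u{\left(l,o \right)} = \left(-2 - o\right) - 6 = -8 - o$)
$E{\left(z,U \right)} = \frac{U}{72}$ ($E{\left(z,U \right)} = \frac{U \frac{1}{12}}{6} = \frac{\frac{1}{12} U}{6} = \frac{U}{72}$)
$E{\left(-42,u{\left(J,1 \right)} \right)} 344 = \frac{-8 - 1}{72} \cdot 344 = \frac{1}{72} \left(-9\right) 344 = \left(- \frac{1}{8}\right) 344 = -43$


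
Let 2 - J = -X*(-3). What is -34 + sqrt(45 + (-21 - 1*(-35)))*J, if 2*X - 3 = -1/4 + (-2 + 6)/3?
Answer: -34 - 33*sqrt(59)/8 ≈ -65.685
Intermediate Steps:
X = 49/24 (X = 3/2 + (-1/4 + (-2 + 6)/3)/2 = 3/2 + (-1*1/4 + 4*(1/3))/2 = 3/2 + (-1/4 + 4/3)/2 = 3/2 + (1/2)*(13/12) = 3/2 + 13/24 = 49/24 ≈ 2.0417)
J = -33/8 (J = 2 - (-1*49/24)*(-3) = 2 - (-49)*(-3)/24 = 2 - 1*49/8 = 2 - 49/8 = -33/8 ≈ -4.1250)
-34 + sqrt(45 + (-21 - 1*(-35)))*J = -34 + sqrt(45 + (-21 - 1*(-35)))*(-33/8) = -34 + sqrt(45 + (-21 + 35))*(-33/8) = -34 + sqrt(45 + 14)*(-33/8) = -34 + sqrt(59)*(-33/8) = -34 - 33*sqrt(59)/8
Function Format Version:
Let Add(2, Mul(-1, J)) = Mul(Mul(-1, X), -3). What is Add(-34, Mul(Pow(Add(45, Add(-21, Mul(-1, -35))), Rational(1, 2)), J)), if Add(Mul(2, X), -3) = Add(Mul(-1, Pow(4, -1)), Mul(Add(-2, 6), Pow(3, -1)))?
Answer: Add(-34, Mul(Rational(-33, 8), Pow(59, Rational(1, 2)))) ≈ -65.685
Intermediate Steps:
X = Rational(49, 24) (X = Add(Rational(3, 2), Mul(Rational(1, 2), Add(Mul(-1, Pow(4, -1)), Mul(Add(-2, 6), Pow(3, -1))))) = Add(Rational(3, 2), Mul(Rational(1, 2), Add(Mul(-1, Rational(1, 4)), Mul(4, Rational(1, 3))))) = Add(Rational(3, 2), Mul(Rational(1, 2), Add(Rational(-1, 4), Rational(4, 3)))) = Add(Rational(3, 2), Mul(Rational(1, 2), Rational(13, 12))) = Add(Rational(3, 2), Rational(13, 24)) = Rational(49, 24) ≈ 2.0417)
J = Rational(-33, 8) (J = Add(2, Mul(-1, Mul(Mul(-1, Rational(49, 24)), -3))) = Add(2, Mul(-1, Mul(Rational(-49, 24), -3))) = Add(2, Mul(-1, Rational(49, 8))) = Add(2, Rational(-49, 8)) = Rational(-33, 8) ≈ -4.1250)
Add(-34, Mul(Pow(Add(45, Add(-21, Mul(-1, -35))), Rational(1, 2)), J)) = Add(-34, Mul(Pow(Add(45, Add(-21, Mul(-1, -35))), Rational(1, 2)), Rational(-33, 8))) = Add(-34, Mul(Pow(Add(45, Add(-21, 35)), Rational(1, 2)), Rational(-33, 8))) = Add(-34, Mul(Pow(Add(45, 14), Rational(1, 2)), Rational(-33, 8))) = Add(-34, Mul(Pow(59, Rational(1, 2)), Rational(-33, 8))) = Add(-34, Mul(Rational(-33, 8), Pow(59, Rational(1, 2))))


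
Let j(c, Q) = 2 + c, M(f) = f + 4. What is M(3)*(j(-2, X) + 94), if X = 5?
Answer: 658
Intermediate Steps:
M(f) = 4 + f
M(3)*(j(-2, X) + 94) = (4 + 3)*((2 - 2) + 94) = 7*(0 + 94) = 7*94 = 658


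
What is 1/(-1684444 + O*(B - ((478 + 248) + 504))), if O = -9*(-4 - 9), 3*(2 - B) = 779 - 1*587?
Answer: -1/1835608 ≈ -5.4478e-7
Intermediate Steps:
B = -62 (B = 2 - (779 - 1*587)/3 = 2 - (779 - 587)/3 = 2 - 1/3*192 = 2 - 64 = -62)
O = 117 (O = -9*(-13) = 117)
1/(-1684444 + O*(B - ((478 + 248) + 504))) = 1/(-1684444 + 117*(-62 - ((478 + 248) + 504))) = 1/(-1684444 + 117*(-62 - (726 + 504))) = 1/(-1684444 + 117*(-62 - 1*1230)) = 1/(-1684444 + 117*(-62 - 1230)) = 1/(-1684444 + 117*(-1292)) = 1/(-1684444 - 151164) = 1/(-1835608) = -1/1835608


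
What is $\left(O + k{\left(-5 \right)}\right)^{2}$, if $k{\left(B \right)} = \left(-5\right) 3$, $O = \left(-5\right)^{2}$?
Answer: $100$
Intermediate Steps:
$O = 25$
$k{\left(B \right)} = -15$
$\left(O + k{\left(-5 \right)}\right)^{2} = \left(25 - 15\right)^{2} = 10^{2} = 100$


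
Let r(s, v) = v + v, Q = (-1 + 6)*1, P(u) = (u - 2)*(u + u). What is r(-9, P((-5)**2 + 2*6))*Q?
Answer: 25900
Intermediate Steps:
P(u) = 2*u*(-2 + u) (P(u) = (-2 + u)*(2*u) = 2*u*(-2 + u))
Q = 5 (Q = 5*1 = 5)
r(s, v) = 2*v
r(-9, P((-5)**2 + 2*6))*Q = (2*(2*((-5)**2 + 2*6)*(-2 + ((-5)**2 + 2*6))))*5 = (2*(2*(25 + 12)*(-2 + (25 + 12))))*5 = (2*(2*37*(-2 + 37)))*5 = (2*(2*37*35))*5 = (2*2590)*5 = 5180*5 = 25900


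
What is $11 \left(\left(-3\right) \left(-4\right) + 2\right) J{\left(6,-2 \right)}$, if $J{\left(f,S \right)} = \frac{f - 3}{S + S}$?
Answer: $- \frac{231}{2} \approx -115.5$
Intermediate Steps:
$J{\left(f,S \right)} = \frac{-3 + f}{2 S}$
$11 \left(\left(-3\right) \left(-4\right) + 2\right) J{\left(6,-2 \right)} = 11 \left(\left(-3\right) \left(-4\right) + 2\right) \frac{-3 + 6}{2 \left(-2\right)} = 11 \left(12 + 2\right) \frac{1}{2} \left(- \frac{1}{2}\right) 3 = 11 \cdot 14 \left(- \frac{3}{4}\right) = 154 \left(- \frac{3}{4}\right) = - \frac{231}{2}$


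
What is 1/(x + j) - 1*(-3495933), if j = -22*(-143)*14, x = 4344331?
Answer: 15341464978876/4388375 ≈ 3.4959e+6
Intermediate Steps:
j = 44044 (j = 3146*14 = 44044)
1/(x + j) - 1*(-3495933) = 1/(4344331 + 44044) - 1*(-3495933) = 1/4388375 + 3495933 = 15341464978876/4388375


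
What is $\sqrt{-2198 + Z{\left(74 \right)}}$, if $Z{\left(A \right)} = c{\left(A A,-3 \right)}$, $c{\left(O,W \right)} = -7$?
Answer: $21 i \sqrt{5} \approx 46.957 i$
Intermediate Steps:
$Z{\left(A \right)} = -7$
$\sqrt{-2198 + Z{\left(74 \right)}} = \sqrt{-2198 - 7} = \sqrt{-2205} = 21 i \sqrt{5}$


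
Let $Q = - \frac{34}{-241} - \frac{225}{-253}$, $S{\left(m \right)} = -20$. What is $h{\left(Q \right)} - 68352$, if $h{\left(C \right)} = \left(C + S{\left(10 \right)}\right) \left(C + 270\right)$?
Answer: $- \frac{273226671777529}{3717706729} \approx -73493.0$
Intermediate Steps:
$Q = \frac{62827}{60973}$ ($Q = \left(-34\right) \left(- \frac{1}{241}\right) - - \frac{225}{253} = \frac{34}{241} + \frac{225}{253} = \frac{62827}{60973} \approx 1.0304$)
$h{\left(C \right)} = \left(-20 + C\right) \left(270 + C\right)$ ($h{\left(C \right)} = \left(C - 20\right) \left(C + 270\right) = \left(-20 + C\right) \left(270 + C\right)$)
$h{\left(Q \right)} - 68352 = \left(-5400 + \left(\frac{62827}{60973}\right)^{2} + 250 \cdot \frac{62827}{60973}\right) - 68352 = \left(-5400 + \frac{3947231929}{3717706729} + \frac{15706750}{60973}\right) - 68352 = - \frac{19113981436921}{3717706729} - 68352 = - \frac{273226671777529}{3717706729}$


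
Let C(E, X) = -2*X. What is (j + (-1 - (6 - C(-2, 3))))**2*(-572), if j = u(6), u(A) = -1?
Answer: -112112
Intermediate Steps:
j = -1
(j + (-1 - (6 - C(-2, 3))))**2*(-572) = (-1 + (-1 - (6 - (-2)*3)))**2*(-572) = (-1 + (-1 - (6 - 1*(-6))))**2*(-572) = (-1 + (-1 - (6 + 6)))**2*(-572) = (-1 + (-1 - 1*12))**2*(-572) = (-1 + (-1 - 12))**2*(-572) = (-1 - 13)**2*(-572) = (-14)**2*(-572) = 196*(-572) = -112112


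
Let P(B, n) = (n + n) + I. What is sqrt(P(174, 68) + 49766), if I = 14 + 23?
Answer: sqrt(49939) ≈ 223.47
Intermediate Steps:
I = 37
P(B, n) = 37 + 2*n (P(B, n) = (n + n) + 37 = 2*n + 37 = 37 + 2*n)
sqrt(P(174, 68) + 49766) = sqrt((37 + 2*68) + 49766) = sqrt((37 + 136) + 49766) = sqrt(173 + 49766) = sqrt(49939)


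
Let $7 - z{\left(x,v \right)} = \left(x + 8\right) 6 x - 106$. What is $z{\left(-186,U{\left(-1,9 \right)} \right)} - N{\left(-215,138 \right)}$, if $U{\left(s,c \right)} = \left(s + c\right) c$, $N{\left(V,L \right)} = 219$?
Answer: $-198754$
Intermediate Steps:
$U{\left(s,c \right)} = c \left(c + s\right)$ ($U{\left(s,c \right)} = \left(c + s\right) c = c \left(c + s\right)$)
$z{\left(x,v \right)} = 113 - x \left(48 + 6 x\right)$ ($z{\left(x,v \right)} = 7 - \left(\left(x + 8\right) 6 x - 106\right) = 7 - \left(\left(8 + x\right) 6 x - 106\right) = 7 - \left(\left(48 + 6 x\right) x - 106\right) = 7 - \left(x \left(48 + 6 x\right) - 106\right) = 7 - \left(-106 + x \left(48 + 6 x\right)\right) = 113 - x \left(48 + 6 x\right)$)
$z{\left(-186,U{\left(-1,9 \right)} \right)} - N{\left(-215,138 \right)} = \left(113 - -8928 - 6 \left(-186\right)^{2}\right) - 219 = \left(113 + 8928 - 207576\right) - 219 = -198535 - 219 = -198754$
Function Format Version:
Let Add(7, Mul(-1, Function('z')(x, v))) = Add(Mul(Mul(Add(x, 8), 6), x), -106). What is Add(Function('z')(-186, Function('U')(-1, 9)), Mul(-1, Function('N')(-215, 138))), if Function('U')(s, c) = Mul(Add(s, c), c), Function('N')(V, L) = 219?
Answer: -198754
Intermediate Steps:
Function('U')(s, c) = Mul(c, Add(c, s)) (Function('U')(s, c) = Mul(Add(c, s), c) = Mul(c, Add(c, s)))
Function('z')(x, v) = Add(113, Mul(-1, x, Add(48, Mul(6, x)))) (Function('z')(x, v) = Add(7, Mul(-1, Add(Mul(Mul(Add(x, 8), 6), x), -106))) = Add(7, Mul(-1, Add(Mul(Mul(Add(8, x), 6), x), -106))) = Add(7, Mul(-1, Add(Mul(Add(48, Mul(6, x)), x), -106))) = Add(7, Mul(-1, Add(Mul(x, Add(48, Mul(6, x))), -106))) = Add(7, Mul(-1, Add(-106, Mul(x, Add(48, Mul(6, x)))))) = Add(7, Add(106, Mul(-1, x, Add(48, Mul(6, x))))) = Add(113, Mul(-1, x, Add(48, Mul(6, x)))))
Add(Function('z')(-186, Function('U')(-1, 9)), Mul(-1, Function('N')(-215, 138))) = Add(Add(113, Mul(-48, -186), Mul(-6, Pow(-186, 2))), Mul(-1, 219)) = Add(Add(113, 8928, Mul(-6, 34596)), -219) = Add(Add(113, 8928, -207576), -219) = Add(-198535, -219) = -198754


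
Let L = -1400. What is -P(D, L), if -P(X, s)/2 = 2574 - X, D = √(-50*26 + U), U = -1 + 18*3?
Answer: 5148 - 2*I*√1247 ≈ 5148.0 - 70.626*I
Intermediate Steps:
U = 53 (U = -1 + 54 = 53)
D = I*√1247 (D = √(-50*26 + 53) = √(-1300 + 53) = √(-1247) = I*√1247 ≈ 35.313*I)
P(X, s) = -5148 + 2*X (P(X, s) = -2*(2574 - X) = -5148 + 2*X)
-P(D, L) = -(-5148 + 2*(I*√1247)) = -(-5148 + 2*I*√1247) = 5148 - 2*I*√1247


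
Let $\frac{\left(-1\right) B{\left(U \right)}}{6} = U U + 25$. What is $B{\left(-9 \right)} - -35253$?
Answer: $34617$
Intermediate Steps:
$B{\left(U \right)} = -150 - 6 U^{2}$ ($B{\left(U \right)} = - 6 \left(U U + 25\right) = - 6 \left(U^{2} + 25\right) = - 6 \left(25 + U^{2}\right) = -150 - 6 U^{2}$)
$B{\left(-9 \right)} - -35253 = \left(-150 - 6 \left(-9\right)^{2}\right) - -35253 = \left(-150 - 486\right) + 35253 = -636 + 35253 = 34617$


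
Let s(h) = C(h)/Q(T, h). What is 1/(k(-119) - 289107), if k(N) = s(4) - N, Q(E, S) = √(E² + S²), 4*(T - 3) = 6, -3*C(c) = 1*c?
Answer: -94282335/27246463426964 + 3*√145/13623231713482 ≈ -3.4603e-6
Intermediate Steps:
C(c) = -c/3
T = 9/2 (T = 3 + (¼)*6 = 3 + 3/2 = 9/2 ≈ 4.5000)
s(h) = -h/(3*√(81/4 + h²)) (s(h) = (-h/3)/(√((9/2)² + h²)) = (-h/3)/(√(81/4 + h²)) = (-h/3)/√(81/4 + h²) = -h/(3*√(81/4 + h²)))
k(N) = -N - 8*√145/435 (k(N) = -⅔*4/√(81 + 4*4²) - N = -⅔*4/√(81 + 4*16) - N = -⅔*4/√(81 + 64) - N = -⅔*4/√145 - N = -⅔*4*√145/145 - N = -8*√145/435 - N = -N - 8*√145/435)
1/(k(-119) - 289107) = 1/((-1*(-119) - 8*√145/435) - 289107) = 1/((119 - 8*√145/435) - 289107) = 1/(-288988 - 8*√145/435)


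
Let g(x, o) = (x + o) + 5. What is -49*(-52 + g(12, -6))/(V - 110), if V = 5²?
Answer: -2009/85 ≈ -23.635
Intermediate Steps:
V = 25
g(x, o) = 5 + o + x (g(x, o) = (o + x) + 5 = 5 + o + x)
-49*(-52 + g(12, -6))/(V - 110) = -49*(-52 + (5 - 6 + 12))/(25 - 110) = -49*(-52 + 11)/(-85) = -(-2009)*(-1)/85 = -49*41/85 = -2009/85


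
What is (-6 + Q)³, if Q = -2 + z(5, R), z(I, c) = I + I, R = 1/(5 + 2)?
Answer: 8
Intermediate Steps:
R = ⅐ (R = 1/7 = ⅐ ≈ 0.14286)
z(I, c) = 2*I
Q = 8 (Q = -2 + 2*5 = -2 + 10 = 8)
(-6 + Q)³ = (-6 + 8)³ = 2³ = 8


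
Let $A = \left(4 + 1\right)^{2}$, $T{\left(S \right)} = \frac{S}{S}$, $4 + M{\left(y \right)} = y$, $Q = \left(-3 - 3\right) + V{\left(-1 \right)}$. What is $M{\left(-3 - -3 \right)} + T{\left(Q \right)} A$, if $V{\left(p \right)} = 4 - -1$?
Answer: $21$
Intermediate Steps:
$V{\left(p \right)} = 5$ ($V{\left(p \right)} = 4 + 1 = 5$)
$Q = -1$ ($Q = \left(-3 - 3\right) + 5 = -6 + 5 = -1$)
$M{\left(y \right)} = -4 + y$
$T{\left(S \right)} = 1$
$A = 25$ ($A = 5^{2} = 25$)
$M{\left(-3 - -3 \right)} + T{\left(Q \right)} A = \left(-4 - 0\right) + 1 \cdot 25 = \left(-4 + \left(-3 + 3\right)\right) + 25 = \left(-4 + 0\right) + 25 = -4 + 25 = 21$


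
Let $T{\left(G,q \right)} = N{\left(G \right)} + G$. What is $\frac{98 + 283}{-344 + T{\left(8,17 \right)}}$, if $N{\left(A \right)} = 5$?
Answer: $- \frac{381}{331} \approx -1.1511$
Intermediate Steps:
$T{\left(G,q \right)} = 5 + G$
$\frac{98 + 283}{-344 + T{\left(8,17 \right)}} = \frac{98 + 283}{-344 + \left(5 + 8\right)} = \frac{381}{-344 + 13} = \frac{381}{-331} = 381 \left(- \frac{1}{331}\right) = - \frac{381}{331}$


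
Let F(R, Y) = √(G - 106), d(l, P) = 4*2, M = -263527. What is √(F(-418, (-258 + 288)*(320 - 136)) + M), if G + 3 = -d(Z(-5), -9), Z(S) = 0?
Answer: √(-263527 + 3*I*√13) ≈ 0.01 + 513.35*I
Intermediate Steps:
d(l, P) = 8
G = -11 (G = -3 - 1*8 = -3 - 8 = -11)
F(R, Y) = 3*I*√13 (F(R, Y) = √(-11 - 106) = √(-117) = 3*I*√13)
√(F(-418, (-258 + 288)*(320 - 136)) + M) = √(3*I*√13 - 263527) = √(-263527 + 3*I*√13)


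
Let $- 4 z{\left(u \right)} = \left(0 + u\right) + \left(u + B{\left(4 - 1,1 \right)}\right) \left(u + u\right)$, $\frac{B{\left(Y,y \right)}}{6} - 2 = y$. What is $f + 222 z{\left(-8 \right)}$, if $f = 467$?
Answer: $9791$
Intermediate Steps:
$B{\left(Y,y \right)} = 12 + 6 y$
$z{\left(u \right)} = - \frac{u}{4} - \frac{u \left(18 + u\right)}{2}$ ($z{\left(u \right)} = - \frac{\left(0 + u\right) + \left(u + \left(12 + 6 \cdot 1\right)\right) \left(u + u\right)}{4} = - \frac{u + \left(u + \left(12 + 6\right)\right) 2 u}{4} = - \frac{u + \left(u + 18\right) 2 u}{4} = - \frac{u + \left(18 + u\right) 2 u}{4} = - \frac{u + 2 u \left(18 + u\right)}{4} = - \frac{u}{4} - \frac{u \left(18 + u\right)}{2}$)
$f + 222 z{\left(-8 \right)} = 467 + 222 \left(\left(- \frac{1}{4}\right) \left(-8\right) \left(37 + 2 \left(-8\right)\right)\right) = 467 + 222 \left(\left(- \frac{1}{4}\right) \left(-8\right) \left(37 - 16\right)\right) = 467 + 222 \left(\left(- \frac{1}{4}\right) \left(-8\right) 21\right) = 467 + 222 \cdot 42 = 467 + 9324 = 9791$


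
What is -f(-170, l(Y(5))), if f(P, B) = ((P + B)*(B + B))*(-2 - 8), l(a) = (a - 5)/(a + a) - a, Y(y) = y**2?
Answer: 478716/5 ≈ 95743.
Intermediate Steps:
l(a) = -a + (-5 + a)/(2*a) (l(a) = (-5 + a)/((2*a)) - a = (-5 + a)*(1/(2*a)) - a = (-5 + a)/(2*a) - a = -a + (-5 + a)/(2*a))
f(P, B) = -20*B*(B + P) (f(P, B) = ((B + P)*(2*B))*(-10) = (2*B*(B + P))*(-10) = -20*B*(B + P))
-f(-170, l(Y(5))) = -(-20)*(1/2 - 1*5**2 - 5/(2*(5**2)))*((1/2 - 1*5**2 - 5/(2*(5**2))) - 170) = -(-20)*(1/2 - 1*25 - 5/2/25)*((1/2 - 1*25 - 5/2/25) - 170) = -(-20)*(1/2 - 25 - 5/2*1/25)*((1/2 - 25 - 5/2*1/25) - 170) = -(-20)*(1/2 - 25 - 1/10)*((1/2 - 25 - 1/10) - 170) = -(-20)*(-123)*(-123/5 - 170)/5 = -(-20)*(-123)*(-973)/(5*5) = -1*(-478716/5) = 478716/5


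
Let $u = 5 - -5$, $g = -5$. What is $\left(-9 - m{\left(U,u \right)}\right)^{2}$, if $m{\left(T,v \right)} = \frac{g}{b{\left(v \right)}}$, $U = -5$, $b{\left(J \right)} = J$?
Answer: $\frac{289}{4} \approx 72.25$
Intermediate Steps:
$u = 10$ ($u = 5 + 5 = 10$)
$m{\left(T,v \right)} = - \frac{5}{v}$
$\left(-9 - m{\left(U,u \right)}\right)^{2} = \left(-9 - - \frac{5}{10}\right)^{2} = \left(-9 - \left(-5\right) \frac{1}{10}\right)^{2} = \left(-9 - - \frac{1}{2}\right)^{2} = \left(-9 + \frac{1}{2}\right)^{2} = \left(- \frac{17}{2}\right)^{2} = \frac{289}{4}$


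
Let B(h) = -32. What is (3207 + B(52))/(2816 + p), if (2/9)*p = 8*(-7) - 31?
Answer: 6350/4849 ≈ 1.3095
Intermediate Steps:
p = -783/2 (p = 9*(8*(-7) - 31)/2 = 9*(-56 - 31)/2 = (9/2)*(-87) = -783/2 ≈ -391.50)
(3207 + B(52))/(2816 + p) = (3207 - 32)/(2816 - 783/2) = 3175/(4849/2) = 3175*(2/4849) = 6350/4849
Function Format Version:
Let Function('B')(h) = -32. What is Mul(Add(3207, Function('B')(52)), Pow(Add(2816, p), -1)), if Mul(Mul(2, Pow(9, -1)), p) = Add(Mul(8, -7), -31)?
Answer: Rational(6350, 4849) ≈ 1.3095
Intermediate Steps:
p = Rational(-783, 2) (p = Mul(Rational(9, 2), Add(Mul(8, -7), -31)) = Mul(Rational(9, 2), Add(-56, -31)) = Mul(Rational(9, 2), -87) = Rational(-783, 2) ≈ -391.50)
Mul(Add(3207, Function('B')(52)), Pow(Add(2816, p), -1)) = Mul(Add(3207, -32), Pow(Add(2816, Rational(-783, 2)), -1)) = Mul(3175, Pow(Rational(4849, 2), -1)) = Mul(3175, Rational(2, 4849)) = Rational(6350, 4849)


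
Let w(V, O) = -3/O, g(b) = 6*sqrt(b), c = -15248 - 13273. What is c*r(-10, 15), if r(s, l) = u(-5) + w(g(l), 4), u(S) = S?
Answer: 655983/4 ≈ 1.6400e+5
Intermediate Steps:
c = -28521
r(s, l) = -23/4 (r(s, l) = -5 - 3/4 = -23/4)
c*r(-10, 15) = -28521*(-23/4) = 655983/4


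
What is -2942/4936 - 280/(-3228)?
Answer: -1014337/1991676 ≈ -0.50929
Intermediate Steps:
-2942/4936 - 280/(-3228) = -2942*1/4936 - 280*(-1/3228) = -1471/2468 + 70/807 = -1014337/1991676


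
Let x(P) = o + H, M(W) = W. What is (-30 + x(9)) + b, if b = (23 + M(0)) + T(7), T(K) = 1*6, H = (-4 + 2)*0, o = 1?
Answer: 0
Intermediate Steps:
H = 0 (H = -2*0 = 0)
x(P) = 1 (x(P) = 1 + 0 = 1)
T(K) = 6
b = 29 (b = (23 + 0) + 6 = 23 + 6 = 29)
(-30 + x(9)) + b = (-30 + 1) + 29 = -29 + 29 = 0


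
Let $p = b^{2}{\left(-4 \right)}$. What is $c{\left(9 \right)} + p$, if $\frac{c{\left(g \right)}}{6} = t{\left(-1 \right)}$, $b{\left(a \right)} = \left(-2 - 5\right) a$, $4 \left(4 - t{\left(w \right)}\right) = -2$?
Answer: $811$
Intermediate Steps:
$t{\left(w \right)} = \frac{9}{2}$ ($t{\left(w \right)} = 4 - - \frac{1}{2} = 4 + \frac{1}{2} = \frac{9}{2}$)
$b{\left(a \right)} = - 7 a$
$p = 784$ ($p = \left(\left(-7\right) \left(-4\right)\right)^{2} = 28^{2} = 784$)
$c{\left(g \right)} = 27$ ($c{\left(g \right)} = 6 \cdot \frac{9}{2} = 27$)
$c{\left(9 \right)} + p = 27 + 784 = 811$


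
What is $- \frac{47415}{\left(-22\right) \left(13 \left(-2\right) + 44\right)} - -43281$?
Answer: $\frac{5728897}{132} \approx 43401.0$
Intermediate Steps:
$- \frac{47415}{\left(-22\right) \left(13 \left(-2\right) + 44\right)} - -43281 = - \frac{47415}{\left(-22\right) \left(-26 + 44\right)} + 43281 = - \frac{47415}{\left(-22\right) 18} + 43281 = - \frac{47415}{-396} + 43281 = \left(-47415\right) \left(- \frac{1}{396}\right) + 43281 = \frac{15805}{132} + 43281 = \frac{5728897}{132}$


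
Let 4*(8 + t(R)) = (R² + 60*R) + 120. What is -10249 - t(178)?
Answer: -20862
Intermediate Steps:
t(R) = 22 + 15*R + R²/4 (t(R) = -8 + ((R² + 60*R) + 120)/4 = -8 + (120 + R² + 60*R)/4 = -8 + (30 + 15*R + R²/4) = 22 + 15*R + R²/4)
-10249 - t(178) = -10249 - (22 + 15*178 + (¼)*178²) = -10249 - (22 + 2670 + (¼)*31684) = -10249 - (22 + 2670 + 7921) = -10249 - 1*10613 = -10249 - 10613 = -20862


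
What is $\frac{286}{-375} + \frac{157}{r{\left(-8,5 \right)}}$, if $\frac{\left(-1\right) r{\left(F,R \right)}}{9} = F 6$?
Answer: $- \frac{21559}{54000} \approx -0.39924$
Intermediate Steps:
$r{\left(F,R \right)} = - 54 F$ ($r{\left(F,R \right)} = - 9 F 6 = - 9 \cdot 6 F = - 54 F$)
$\frac{286}{-375} + \frac{157}{r{\left(-8,5 \right)}} = \frac{286}{-375} + \frac{157}{\left(-54\right) \left(-8\right)} = 286 \left(- \frac{1}{375}\right) + \frac{157}{432} = - \frac{286}{375} + 157 \cdot \frac{1}{432} = - \frac{286}{375} + \frac{157}{432} = - \frac{21559}{54000}$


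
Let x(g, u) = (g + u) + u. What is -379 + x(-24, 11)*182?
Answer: -743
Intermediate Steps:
x(g, u) = g + 2*u
-379 + x(-24, 11)*182 = -379 + (-24 + 2*11)*182 = -379 + (-24 + 22)*182 = -379 - 2*182 = -379 - 364 = -743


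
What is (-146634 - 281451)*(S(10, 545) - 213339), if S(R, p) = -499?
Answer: 91540840230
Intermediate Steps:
(-146634 - 281451)*(S(10, 545) - 213339) = (-146634 - 281451)*(-499 - 213339) = -428085*(-213838) = 91540840230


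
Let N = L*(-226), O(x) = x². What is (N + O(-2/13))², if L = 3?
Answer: 13128118084/28561 ≈ 4.5965e+5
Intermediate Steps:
N = -678 (N = 3*(-226) = -678)
(N + O(-2/13))² = (-678 + (-2/13)²)² = (-678 + 4/169)² = (-114578/169)² = 13128118084/28561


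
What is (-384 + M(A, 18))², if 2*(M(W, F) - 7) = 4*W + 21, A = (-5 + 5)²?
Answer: 537289/4 ≈ 1.3432e+5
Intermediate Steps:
A = 0 (A = 0² = 0)
M(W, F) = 35/2 + 2*W (M(W, F) = 7 + (4*W + 21)/2 = 7 + (21 + 4*W)/2 = 7 + (21/2 + 2*W) = 35/2 + 2*W)
(-384 + M(A, 18))² = (-384 + (35/2 + 2*0))² = (-384 + (35/2 + 0))² = (-384 + 35/2)² = (-733/2)² = 537289/4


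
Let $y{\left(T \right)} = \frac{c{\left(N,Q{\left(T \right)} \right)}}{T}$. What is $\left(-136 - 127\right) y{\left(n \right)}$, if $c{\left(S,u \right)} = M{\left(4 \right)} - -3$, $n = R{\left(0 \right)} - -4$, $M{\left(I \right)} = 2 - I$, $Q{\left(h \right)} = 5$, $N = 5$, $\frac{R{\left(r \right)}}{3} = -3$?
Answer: $\frac{263}{5} \approx 52.6$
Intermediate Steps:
$R{\left(r \right)} = -9$ ($R{\left(r \right)} = 3 \left(-3\right) = -9$)
$n = -5$ ($n = -9 - -4 = -9 + 4 = -5$)
$c{\left(S,u \right)} = 1$ ($c{\left(S,u \right)} = \left(2 - 4\right) - -3 = \left(2 - 4\right) + 3 = -2 + 3 = 1$)
$y{\left(T \right)} = \frac{1}{T}$ ($y{\left(T \right)} = 1 \frac{1}{T} = \frac{1}{T}$)
$\left(-136 - 127\right) y{\left(n \right)} = \frac{-136 - 127}{-5} = \left(-263\right) \left(- \frac{1}{5}\right) = \frac{263}{5}$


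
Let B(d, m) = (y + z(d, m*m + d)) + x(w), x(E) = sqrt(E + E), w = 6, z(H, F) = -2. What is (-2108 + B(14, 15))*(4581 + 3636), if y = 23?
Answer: -17148879 + 16434*sqrt(3) ≈ -1.7120e+7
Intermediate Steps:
x(E) = sqrt(2)*sqrt(E) (x(E) = sqrt(2*E) = sqrt(2)*sqrt(E))
B(d, m) = 21 + 2*sqrt(3) (B(d, m) = (23 - 2) + sqrt(2)*sqrt(6) = 21 + 2*sqrt(3))
(-2108 + B(14, 15))*(4581 + 3636) = (-2108 + (21 + 2*sqrt(3)))*(4581 + 3636) = (-2087 + 2*sqrt(3))*8217 = -17148879 + 16434*sqrt(3)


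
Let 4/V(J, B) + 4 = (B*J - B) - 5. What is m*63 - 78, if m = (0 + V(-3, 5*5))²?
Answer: -925710/11881 ≈ -77.915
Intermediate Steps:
V(J, B) = 4/(-9 - B + B*J) (V(J, B) = 4/(-4 + ((B*J - B) - 5)) = 4/(-4 + ((-B + B*J) - 5)) = 4/(-4 + (-5 - B + B*J)) = 4/(-9 - B + B*J))
m = 16/11881 (m = (0 + 4/(-9 - 5*5 + (5*5)*(-3)))² = (0 + 4/(-9 - 1*25 + 25*(-3)))² = (0 + 4/(-9 - 25 - 75))² = (0 + 4/(-109))² = (0 + 4*(-1/109))² = (0 - 4/109)² = (-4/109)² = 16/11881 ≈ 0.0013467)
m*63 - 78 = (16/11881)*63 - 78 = 1008/11881 - 78 = -925710/11881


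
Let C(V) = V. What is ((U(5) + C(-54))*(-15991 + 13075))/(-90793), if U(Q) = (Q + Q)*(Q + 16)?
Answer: 454896/90793 ≈ 5.0103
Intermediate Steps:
U(Q) = 2*Q*(16 + Q) (U(Q) = (2*Q)*(16 + Q) = 2*Q*(16 + Q))
((U(5) + C(-54))*(-15991 + 13075))/(-90793) = ((2*5*(16 + 5) - 54)*(-15991 + 13075))/(-90793) = ((2*5*21 - 54)*(-2916))*(-1/90793) = ((210 - 54)*(-2916))*(-1/90793) = (156*(-2916))*(-1/90793) = -454896*(-1/90793) = 454896/90793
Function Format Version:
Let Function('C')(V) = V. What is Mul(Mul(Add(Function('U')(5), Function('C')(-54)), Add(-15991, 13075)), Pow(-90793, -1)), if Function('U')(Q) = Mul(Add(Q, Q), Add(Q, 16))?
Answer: Rational(454896, 90793) ≈ 5.0103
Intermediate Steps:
Function('U')(Q) = Mul(2, Q, Add(16, Q)) (Function('U')(Q) = Mul(Mul(2, Q), Add(16, Q)) = Mul(2, Q, Add(16, Q)))
Mul(Mul(Add(Function('U')(5), Function('C')(-54)), Add(-15991, 13075)), Pow(-90793, -1)) = Mul(Mul(Add(Mul(2, 5, Add(16, 5)), -54), Add(-15991, 13075)), Pow(-90793, -1)) = Mul(Mul(Add(Mul(2, 5, 21), -54), -2916), Rational(-1, 90793)) = Mul(Mul(Add(210, -54), -2916), Rational(-1, 90793)) = Mul(Mul(156, -2916), Rational(-1, 90793)) = Mul(-454896, Rational(-1, 90793)) = Rational(454896, 90793)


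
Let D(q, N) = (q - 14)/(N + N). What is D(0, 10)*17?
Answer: -119/10 ≈ -11.900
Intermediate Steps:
D(q, N) = (-14 + q)/(2*N) (D(q, N) = (-14 + q)/((2*N)) = (-14 + q)*(1/(2*N)) = (-14 + q)/(2*N))
D(0, 10)*17 = ((½)*(-14 + 0)/10)*17 = ((½)*(⅒)*(-14))*17 = -7/10*17 = -119/10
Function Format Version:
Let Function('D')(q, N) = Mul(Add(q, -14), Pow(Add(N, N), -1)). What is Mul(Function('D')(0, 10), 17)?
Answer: Rational(-119, 10) ≈ -11.900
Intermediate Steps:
Function('D')(q, N) = Mul(Rational(1, 2), Pow(N, -1), Add(-14, q)) (Function('D')(q, N) = Mul(Add(-14, q), Pow(Mul(2, N), -1)) = Mul(Add(-14, q), Mul(Rational(1, 2), Pow(N, -1))) = Mul(Rational(1, 2), Pow(N, -1), Add(-14, q)))
Mul(Function('D')(0, 10), 17) = Mul(Mul(Rational(1, 2), Pow(10, -1), Add(-14, 0)), 17) = Mul(Mul(Rational(1, 2), Rational(1, 10), -14), 17) = Mul(Rational(-7, 10), 17) = Rational(-119, 10)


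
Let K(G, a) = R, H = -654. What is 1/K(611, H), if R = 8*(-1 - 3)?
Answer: -1/32 ≈ -0.031250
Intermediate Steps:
R = -32 (R = 8*(-4) = -32)
K(G, a) = -32
1/K(611, H) = 1/(-32) = -1/32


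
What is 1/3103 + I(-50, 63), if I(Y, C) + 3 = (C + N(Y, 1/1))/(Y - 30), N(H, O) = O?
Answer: -58952/15515 ≈ -3.7997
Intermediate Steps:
I(Y, C) = -3 + (1 + C)/(-30 + Y) (I(Y, C) = -3 + (C + 1/1)/(Y - 30) = -3 + (C + 1)/(-30 + Y) = -3 + (1 + C)/(-30 + Y))
1/3103 + I(-50, 63) = 1/3103 + (91 + 63 - 3*(-50))/(-30 - 50) = 1/3103 + (91 + 63 + 150)/(-80) = 1/3103 - 1/80*304 = 1/3103 - 19/5 = -58952/15515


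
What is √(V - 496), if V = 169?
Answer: I*√327 ≈ 18.083*I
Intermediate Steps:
√(V - 496) = √(169 - 496) = √(-327) = I*√327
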